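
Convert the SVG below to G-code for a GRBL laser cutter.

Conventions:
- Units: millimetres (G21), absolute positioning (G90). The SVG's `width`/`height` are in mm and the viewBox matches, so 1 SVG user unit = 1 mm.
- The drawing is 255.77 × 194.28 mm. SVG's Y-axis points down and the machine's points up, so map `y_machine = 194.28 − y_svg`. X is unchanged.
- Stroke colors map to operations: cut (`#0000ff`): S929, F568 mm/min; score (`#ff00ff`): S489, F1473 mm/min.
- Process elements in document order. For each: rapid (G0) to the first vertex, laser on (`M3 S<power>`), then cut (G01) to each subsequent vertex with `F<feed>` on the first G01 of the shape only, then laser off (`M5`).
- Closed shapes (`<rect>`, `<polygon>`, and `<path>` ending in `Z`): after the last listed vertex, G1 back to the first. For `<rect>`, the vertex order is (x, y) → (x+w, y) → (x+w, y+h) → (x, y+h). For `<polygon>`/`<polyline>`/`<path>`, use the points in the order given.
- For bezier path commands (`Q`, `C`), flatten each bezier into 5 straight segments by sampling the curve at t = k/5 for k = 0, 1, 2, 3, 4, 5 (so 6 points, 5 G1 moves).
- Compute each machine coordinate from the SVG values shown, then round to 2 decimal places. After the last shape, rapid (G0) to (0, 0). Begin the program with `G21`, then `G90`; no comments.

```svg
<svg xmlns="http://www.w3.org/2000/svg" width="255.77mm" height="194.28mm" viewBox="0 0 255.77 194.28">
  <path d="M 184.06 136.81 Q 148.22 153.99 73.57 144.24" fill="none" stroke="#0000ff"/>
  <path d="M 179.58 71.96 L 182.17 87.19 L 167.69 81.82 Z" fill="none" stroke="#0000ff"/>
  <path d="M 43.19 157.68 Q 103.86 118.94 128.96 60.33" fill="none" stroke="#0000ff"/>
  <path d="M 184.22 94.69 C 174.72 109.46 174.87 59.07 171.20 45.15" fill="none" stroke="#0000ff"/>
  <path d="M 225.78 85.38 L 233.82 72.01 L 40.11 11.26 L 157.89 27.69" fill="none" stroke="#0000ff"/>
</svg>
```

Since the viewBox matches the mm dimensions, user units are millimetres directly. The only transform is the Y-flip y_m = 194.28 − y_svg.

Shape 1 is a quadratic bezier drawn with `<path>`. Its stroke #0000ff means cut at S929, F568. After flipping Y the toolpath is (184.06,57.47) → (168.17,51.68) → (149.18,48.03) → (127.08,46.55) → (101.88,47.22) → (73.57,50.04).

Shape 2 is a regular polygon drawn with `<path>`. Its stroke #0000ff means cut at S929, F568. After flipping Y the toolpath is (179.58,122.32) → (182.17,107.09) → (167.69,112.46) → (179.58,122.32), returning to the start.

Shape 3 is a quadratic bezier drawn with `<path>`. Its stroke #0000ff means cut at S929, F568. After flipping Y the toolpath is (43.19,36.60) → (66.04,52.89) → (86.03,70.77) → (103.19,90.24) → (117.50,111.30) → (128.96,133.95).

Shape 4 is a cubic bezier drawn with `<path>`. Its stroke #0000ff means cut at S929, F568. After flipping Y the toolpath is (184.22,99.59) → (179.57,97.73) → (176.59,106.64) → (174.63,121.42) → (173.05,137.21) → (171.20,149.13).

Shape 5 is a open polyline drawn with `<path>`. Its stroke #0000ff means cut at S929, F568. After flipping Y the toolpath is (225.78,108.90) → (233.82,122.27) → (40.11,183.02) → (157.89,166.59).

G21
G90
G0 X184.06 Y57.47
M3 S929
G01 X168.17 Y51.68 F568
G01 X149.18 Y48.03
G01 X127.08 Y46.55
G01 X101.88 Y47.22
G01 X73.57 Y50.04
M5
G0 X179.58 Y122.32
M3 S929
G01 X182.17 Y107.09 F568
G01 X167.69 Y112.46
G01 X179.58 Y122.32
M5
G0 X43.19 Y36.60
M3 S929
G01 X66.04 Y52.89 F568
G01 X86.03 Y70.77
G01 X103.19 Y90.24
G01 X117.50 Y111.30
G01 X128.96 Y133.95
M5
G0 X184.22 Y99.59
M3 S929
G01 X179.57 Y97.73 F568
G01 X176.59 Y106.64
G01 X174.63 Y121.42
G01 X173.05 Y137.21
G01 X171.20 Y149.13
M5
G0 X225.78 Y108.90
M3 S929
G01 X233.82 Y122.27 F568
G01 X40.11 Y183.02
G01 X157.89 Y166.59
M5
G0 X0.00 Y0.00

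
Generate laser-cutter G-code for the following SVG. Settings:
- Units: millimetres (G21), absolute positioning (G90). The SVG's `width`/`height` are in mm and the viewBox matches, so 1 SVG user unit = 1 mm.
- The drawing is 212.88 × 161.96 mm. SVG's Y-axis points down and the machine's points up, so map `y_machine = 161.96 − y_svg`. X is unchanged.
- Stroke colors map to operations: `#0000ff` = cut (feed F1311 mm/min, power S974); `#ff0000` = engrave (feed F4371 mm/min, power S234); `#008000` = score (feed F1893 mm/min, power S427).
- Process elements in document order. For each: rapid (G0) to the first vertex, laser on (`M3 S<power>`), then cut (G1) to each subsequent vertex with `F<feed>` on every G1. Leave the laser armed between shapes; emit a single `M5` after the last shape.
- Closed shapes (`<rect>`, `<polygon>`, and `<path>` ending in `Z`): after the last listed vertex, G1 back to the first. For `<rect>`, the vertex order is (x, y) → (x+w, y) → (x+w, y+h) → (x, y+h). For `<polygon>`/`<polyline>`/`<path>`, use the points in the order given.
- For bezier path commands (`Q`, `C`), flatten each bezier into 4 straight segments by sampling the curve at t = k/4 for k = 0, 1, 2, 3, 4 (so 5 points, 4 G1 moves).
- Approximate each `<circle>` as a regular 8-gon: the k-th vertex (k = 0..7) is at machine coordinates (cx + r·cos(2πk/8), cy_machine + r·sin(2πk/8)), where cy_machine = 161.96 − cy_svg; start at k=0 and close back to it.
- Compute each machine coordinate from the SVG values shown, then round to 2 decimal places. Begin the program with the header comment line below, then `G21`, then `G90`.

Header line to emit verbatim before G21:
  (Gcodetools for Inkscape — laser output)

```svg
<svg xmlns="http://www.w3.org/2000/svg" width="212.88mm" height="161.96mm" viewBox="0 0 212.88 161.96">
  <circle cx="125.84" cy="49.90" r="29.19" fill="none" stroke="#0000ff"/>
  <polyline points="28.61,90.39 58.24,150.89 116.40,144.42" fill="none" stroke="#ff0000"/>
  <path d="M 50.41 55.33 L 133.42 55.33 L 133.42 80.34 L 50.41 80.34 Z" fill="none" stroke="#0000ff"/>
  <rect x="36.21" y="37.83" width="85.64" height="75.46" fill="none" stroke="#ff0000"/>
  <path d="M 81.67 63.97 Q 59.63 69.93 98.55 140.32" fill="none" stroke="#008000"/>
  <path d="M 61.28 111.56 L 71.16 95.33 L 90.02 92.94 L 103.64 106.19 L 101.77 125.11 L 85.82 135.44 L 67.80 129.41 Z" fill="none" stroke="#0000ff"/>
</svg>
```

(Gcodetools for Inkscape — laser output)
G21
G90
G0 X155.03 Y112.06
M3 S974
G1 X146.48 Y132.70 F1311
G1 X125.84 Y141.25 F1311
G1 X105.20 Y132.70 F1311
G1 X96.65 Y112.06 F1311
G1 X105.20 Y91.42 F1311
G1 X125.84 Y82.87 F1311
G1 X146.48 Y91.42 F1311
G1 X155.03 Y112.06 F1311
G0 X28.61 Y71.57
M3 S234
G1 X58.24 Y11.07 F4371
G1 X116.40 Y17.54 F4371
G0 X50.41 Y106.63
M3 S974
G1 X133.42 Y106.63 F1311
G1 X133.42 Y81.62 F1311
G1 X50.41 Y81.62 F1311
G1 X50.41 Y106.63 F1311
G0 X36.21 Y124.13
M3 S234
G1 X121.85 Y124.13 F4371
G1 X121.85 Y48.67 F4371
G1 X36.21 Y48.67 F4371
G1 X36.21 Y124.13 F4371
G0 X81.67 Y97.99
M3 S427
G1 X74.46 Y90.98 F1893
G1 X74.87 Y75.92 F1893
G1 X82.90 Y52.81 F1893
G1 X98.55 Y21.64 F1893
G0 X61.28 Y50.40
M3 S974
G1 X71.16 Y66.63 F1311
G1 X90.02 Y69.02 F1311
G1 X103.64 Y55.77 F1311
G1 X101.77 Y36.85 F1311
G1 X85.82 Y26.52 F1311
G1 X67.80 Y32.55 F1311
G1 X61.28 Y50.40 F1311
M5

1 u = 1 mm; y_m = 161.96 − y.

[1] `<circle>` circle, #0000ff→cut S974 F1311: (155.03,112.06) → (146.48,132.70) → (125.84,141.25) → (105.20,132.70) → (96.65,112.06) → (105.20,91.42) → (125.84,82.87) → (146.48,91.42) → (155.03,112.06) (closed)

[2] `<polyline>` open polyline, #ff0000→engrave S234 F4371: (28.61,71.57) → (58.24,11.07) → (116.40,17.54)

[3] `<path>` rectangle, #0000ff→cut S974 F1311: (50.41,106.63) → (133.42,106.63) → (133.42,81.62) → (50.41,81.62) → (50.41,106.63) (closed)

[4] `<rect>` rectangle, #ff0000→engrave S234 F4371: (36.21,124.13) → (121.85,124.13) → (121.85,48.67) → (36.21,48.67) → (36.21,124.13) (closed)

[5] `<path>` quadratic bezier, #008000→score S427 F1893: (81.67,97.99) → (74.46,90.98) → (74.87,75.92) → (82.90,52.81) → (98.55,21.64)

[6] `<path>` regular polygon, #0000ff→cut S974 F1311: (61.28,50.40) → (71.16,66.63) → (90.02,69.02) → (103.64,55.77) → (101.77,36.85) → (85.82,26.52) → (67.80,32.55) → (61.28,50.40) (closed)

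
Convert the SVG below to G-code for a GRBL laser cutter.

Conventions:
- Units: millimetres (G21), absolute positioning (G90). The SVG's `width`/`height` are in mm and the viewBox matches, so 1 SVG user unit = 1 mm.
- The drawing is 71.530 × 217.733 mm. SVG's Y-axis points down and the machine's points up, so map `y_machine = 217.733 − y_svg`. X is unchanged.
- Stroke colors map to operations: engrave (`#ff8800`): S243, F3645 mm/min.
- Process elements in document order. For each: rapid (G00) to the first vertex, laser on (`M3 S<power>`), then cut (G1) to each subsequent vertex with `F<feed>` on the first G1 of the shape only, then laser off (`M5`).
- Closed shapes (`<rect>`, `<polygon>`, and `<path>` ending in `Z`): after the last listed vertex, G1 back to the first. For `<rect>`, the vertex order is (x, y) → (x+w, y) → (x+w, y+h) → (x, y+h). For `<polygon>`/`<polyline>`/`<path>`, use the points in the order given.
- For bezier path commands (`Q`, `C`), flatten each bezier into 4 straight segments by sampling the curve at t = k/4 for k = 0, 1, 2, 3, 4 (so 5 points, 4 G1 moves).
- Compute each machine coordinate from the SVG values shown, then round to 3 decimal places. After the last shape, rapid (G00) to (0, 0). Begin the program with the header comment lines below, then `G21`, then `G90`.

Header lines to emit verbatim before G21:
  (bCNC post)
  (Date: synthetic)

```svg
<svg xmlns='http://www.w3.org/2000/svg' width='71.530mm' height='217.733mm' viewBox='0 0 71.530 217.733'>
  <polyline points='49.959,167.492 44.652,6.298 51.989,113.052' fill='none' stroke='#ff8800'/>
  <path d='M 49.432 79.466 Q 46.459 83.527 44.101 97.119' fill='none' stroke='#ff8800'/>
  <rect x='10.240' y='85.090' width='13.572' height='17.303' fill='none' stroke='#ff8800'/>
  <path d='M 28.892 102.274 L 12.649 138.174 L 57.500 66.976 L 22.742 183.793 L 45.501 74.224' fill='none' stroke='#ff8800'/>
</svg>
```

Since the viewBox matches the mm dimensions, user units are millimetres directly. The only transform is the Y-flip y_m = 217.733 − y_svg.

Shape 1 is a open polyline drawn with `<polyline>`. Its stroke #ff8800 means engrave at S243, F3645. After flipping Y the toolpath is (49.959,50.241) → (44.652,211.435) → (51.989,104.681).

Shape 2 is a quadratic bezier drawn with `<path>`. Its stroke #ff8800 means engrave at S243, F3645. After flipping Y the toolpath is (49.432,138.267) → (47.984,135.641) → (46.613,131.823) → (45.318,126.814) → (44.101,120.614).

Shape 3 is a rectangle drawn with `<rect>`. Its stroke #ff8800 means engrave at S243, F3645. After flipping Y the toolpath is (10.240,132.643) → (23.812,132.643) → (23.812,115.340) → (10.240,115.340) → (10.240,132.643), returning to the start.

Shape 4 is a open polyline drawn with `<path>`. Its stroke #ff8800 means engrave at S243, F3645. After flipping Y the toolpath is (28.892,115.459) → (12.649,79.559) → (57.500,150.757) → (22.742,33.940) → (45.501,143.509).

(bCNC post)
(Date: synthetic)
G21
G90
G00 X49.959 Y50.241
M3 S243
G1 X44.652 Y211.435 F3645
G1 X51.989 Y104.681
M5
G00 X49.432 Y138.267
M3 S243
G1 X47.984 Y135.641 F3645
G1 X46.613 Y131.823
G1 X45.318 Y126.814
G1 X44.101 Y120.614
M5
G00 X10.240 Y132.643
M3 S243
G1 X23.812 Y132.643 F3645
G1 X23.812 Y115.340
G1 X10.240 Y115.340
G1 X10.240 Y132.643
M5
G00 X28.892 Y115.459
M3 S243
G1 X12.649 Y79.559 F3645
G1 X57.500 Y150.757
G1 X22.742 Y33.940
G1 X45.501 Y143.509
M5
G00 X0.000 Y0.000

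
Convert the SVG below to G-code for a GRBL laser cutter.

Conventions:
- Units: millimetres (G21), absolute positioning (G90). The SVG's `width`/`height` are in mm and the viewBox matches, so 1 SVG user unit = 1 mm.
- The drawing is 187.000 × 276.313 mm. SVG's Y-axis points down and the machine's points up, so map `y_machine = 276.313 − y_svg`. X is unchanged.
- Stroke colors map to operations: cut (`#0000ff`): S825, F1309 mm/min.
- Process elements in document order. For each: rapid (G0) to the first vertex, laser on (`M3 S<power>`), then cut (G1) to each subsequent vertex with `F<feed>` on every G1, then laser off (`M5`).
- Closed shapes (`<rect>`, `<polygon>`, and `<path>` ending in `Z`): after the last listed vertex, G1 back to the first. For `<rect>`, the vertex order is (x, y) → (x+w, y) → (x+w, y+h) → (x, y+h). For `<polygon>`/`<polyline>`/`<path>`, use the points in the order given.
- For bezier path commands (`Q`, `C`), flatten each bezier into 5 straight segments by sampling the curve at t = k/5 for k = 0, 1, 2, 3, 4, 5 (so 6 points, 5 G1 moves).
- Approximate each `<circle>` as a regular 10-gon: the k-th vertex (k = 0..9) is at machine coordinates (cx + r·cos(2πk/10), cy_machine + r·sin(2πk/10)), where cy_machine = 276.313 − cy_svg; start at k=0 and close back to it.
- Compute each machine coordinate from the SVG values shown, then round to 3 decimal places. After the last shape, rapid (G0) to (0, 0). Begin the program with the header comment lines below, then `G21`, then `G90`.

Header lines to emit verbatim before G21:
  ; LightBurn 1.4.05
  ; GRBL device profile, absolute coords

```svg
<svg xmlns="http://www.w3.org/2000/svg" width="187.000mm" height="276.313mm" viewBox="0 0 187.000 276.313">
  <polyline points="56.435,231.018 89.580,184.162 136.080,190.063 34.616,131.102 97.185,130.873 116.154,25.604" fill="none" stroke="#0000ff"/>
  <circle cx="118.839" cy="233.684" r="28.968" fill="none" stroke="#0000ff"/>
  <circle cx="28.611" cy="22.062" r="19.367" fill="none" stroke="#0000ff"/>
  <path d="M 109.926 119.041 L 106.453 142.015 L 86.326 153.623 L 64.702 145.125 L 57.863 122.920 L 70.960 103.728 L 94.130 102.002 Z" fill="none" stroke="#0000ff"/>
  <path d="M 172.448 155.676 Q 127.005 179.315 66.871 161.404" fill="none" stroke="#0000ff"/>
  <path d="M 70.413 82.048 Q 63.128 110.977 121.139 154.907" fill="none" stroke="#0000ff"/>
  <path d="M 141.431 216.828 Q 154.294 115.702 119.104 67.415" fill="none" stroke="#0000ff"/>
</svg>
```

viewBox `0 0 187.000 276.313` with mm width/height → 1 unit = 1 mm. Flip: y_m = 276.313 − y_svg.

**Shape 1** — `<polyline>` open polyline, stroke `#0000ff` → cut (S825, F1309). Machine vertices: (56.435,45.295) → (89.580,92.151) → (136.080,86.250) → (34.616,145.211) → (97.185,145.440) → (116.154,250.709). Open path.

**Shape 2** — `<circle>` circle, stroke `#0000ff` → cut (S825, F1309). Machine vertices: (147.807,42.629) → (142.275,59.656) → (127.791,70.179) → (109.887,70.179) → (95.403,59.656) → (89.871,42.629) → (95.403,25.602) → (109.887,15.079) → (127.791,15.079) → (142.275,25.602) → (147.807,42.629). Closed: final G1 returns to the first vertex.

**Shape 3** — `<circle>` circle, stroke `#0000ff` → cut (S825, F1309). Machine vertices: (47.978,254.251) → (44.279,265.635) → (34.596,272.670) → (22.626,272.670) → (12.943,265.635) → (9.244,254.251) → (12.943,242.867) → (22.626,235.832) → (34.596,235.832) → (44.279,242.867) → (47.978,254.251). Closed: final G1 returns to the first vertex.

**Shape 4** — `<path>` regular polygon, stroke `#0000ff` → cut (S825, F1309). Machine vertices: (109.926,157.272) → (106.453,134.298) → (86.326,122.690) → (64.702,131.188) → (57.863,153.393) → (70.960,172.585) → (94.130,174.311) → (109.926,157.272). Closed: final G1 returns to the first vertex.

**Shape 5** — `<path>` quadratic bezier, stroke `#0000ff` → cut (S825, F1309). Control points (SVG): P0=(172.448,155.676), P1=(127.005,179.315), P2=(66.871,161.404); sampled at t=k/5. Machine vertices: (172.448,120.637) → (153.683,112.843) → (133.743,108.374) → (112.628,107.228) → (90.337,109.407) → (66.871,114.909). Open path.

**Shape 6** — `<path>` quadratic bezier, stroke `#0000ff` → cut (S825, F1309). Control points (SVG): P0=(70.413,82.048), P1=(63.128,110.977), P2=(121.139,154.907); sampled at t=k/5. Machine vertices: (70.413,194.265) → (70.111,182.093) → (75.032,168.722) → (85.178,154.150) → (100.546,138.378) → (121.139,121.406). Open path.

**Shape 7** — `<path>` quadratic bezier, stroke `#0000ff` → cut (S825, F1309). Control points (SVG): P0=(141.431,216.828), P1=(154.294,115.702), P2=(119.104,67.415); sampled at t=k/5. Machine vertices: (141.431,59.485) → (144.654,97.822) → (144.033,131.932) → (139.568,161.814) → (131.258,187.470) → (119.104,208.898). Open path.

; LightBurn 1.4.05
; GRBL device profile, absolute coords
G21
G90
G0 X56.435 Y45.295
M3 S825
G1 X89.580 Y92.151 F1309
G1 X136.080 Y86.250 F1309
G1 X34.616 Y145.211 F1309
G1 X97.185 Y145.440 F1309
G1 X116.154 Y250.709 F1309
M5
G0 X147.807 Y42.629
M3 S825
G1 X142.275 Y59.656 F1309
G1 X127.791 Y70.179 F1309
G1 X109.887 Y70.179 F1309
G1 X95.403 Y59.656 F1309
G1 X89.871 Y42.629 F1309
G1 X95.403 Y25.602 F1309
G1 X109.887 Y15.079 F1309
G1 X127.791 Y15.079 F1309
G1 X142.275 Y25.602 F1309
G1 X147.807 Y42.629 F1309
M5
G0 X47.978 Y254.251
M3 S825
G1 X44.279 Y265.635 F1309
G1 X34.596 Y272.670 F1309
G1 X22.626 Y272.670 F1309
G1 X12.943 Y265.635 F1309
G1 X9.244 Y254.251 F1309
G1 X12.943 Y242.867 F1309
G1 X22.626 Y235.832 F1309
G1 X34.596 Y235.832 F1309
G1 X44.279 Y242.867 F1309
G1 X47.978 Y254.251 F1309
M5
G0 X109.926 Y157.272
M3 S825
G1 X106.453 Y134.298 F1309
G1 X86.326 Y122.690 F1309
G1 X64.702 Y131.188 F1309
G1 X57.863 Y153.393 F1309
G1 X70.960 Y172.585 F1309
G1 X94.130 Y174.311 F1309
G1 X109.926 Y157.272 F1309
M5
G0 X172.448 Y120.637
M3 S825
G1 X153.683 Y112.843 F1309
G1 X133.743 Y108.374 F1309
G1 X112.628 Y107.228 F1309
G1 X90.337 Y109.407 F1309
G1 X66.871 Y114.909 F1309
M5
G0 X70.413 Y194.265
M3 S825
G1 X70.111 Y182.093 F1309
G1 X75.032 Y168.722 F1309
G1 X85.178 Y154.150 F1309
G1 X100.546 Y138.378 F1309
G1 X121.139 Y121.406 F1309
M5
G0 X141.431 Y59.485
M3 S825
G1 X144.654 Y97.822 F1309
G1 X144.033 Y131.932 F1309
G1 X139.568 Y161.814 F1309
G1 X131.258 Y187.470 F1309
G1 X119.104 Y208.898 F1309
M5
G0 X0.000 Y0.000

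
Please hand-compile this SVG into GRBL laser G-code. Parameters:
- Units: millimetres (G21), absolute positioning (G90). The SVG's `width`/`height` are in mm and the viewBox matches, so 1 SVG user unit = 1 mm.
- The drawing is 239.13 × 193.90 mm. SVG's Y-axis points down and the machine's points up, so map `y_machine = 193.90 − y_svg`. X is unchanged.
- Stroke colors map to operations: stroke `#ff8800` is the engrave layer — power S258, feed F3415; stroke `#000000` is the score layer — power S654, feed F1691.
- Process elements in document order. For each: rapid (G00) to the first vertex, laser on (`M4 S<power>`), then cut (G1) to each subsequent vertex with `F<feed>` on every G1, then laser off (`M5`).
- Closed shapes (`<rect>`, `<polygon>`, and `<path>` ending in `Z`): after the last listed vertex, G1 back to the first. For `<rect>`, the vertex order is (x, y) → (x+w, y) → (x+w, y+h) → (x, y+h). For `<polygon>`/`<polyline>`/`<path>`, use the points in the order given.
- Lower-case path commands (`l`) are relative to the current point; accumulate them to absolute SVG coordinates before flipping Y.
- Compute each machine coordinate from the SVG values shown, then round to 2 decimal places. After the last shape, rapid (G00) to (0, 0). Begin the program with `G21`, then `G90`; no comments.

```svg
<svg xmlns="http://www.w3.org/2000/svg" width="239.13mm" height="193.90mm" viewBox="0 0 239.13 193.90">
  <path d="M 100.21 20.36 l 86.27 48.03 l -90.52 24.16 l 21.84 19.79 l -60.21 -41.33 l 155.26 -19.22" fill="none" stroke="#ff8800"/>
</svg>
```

1 u = 1 mm; y_m = 193.90 − y.

[1] `<path>` open polyline, #ff8800→engrave S258 F3415: (100.21,173.54) → (186.48,125.51) → (95.96,101.35) → (117.80,81.56) → (57.59,122.89) → (212.85,142.11)

G21
G90
G00 X100.21 Y173.54
M4 S258
G1 X186.48 Y125.51 F3415
G1 X95.96 Y101.35 F3415
G1 X117.80 Y81.56 F3415
G1 X57.59 Y122.89 F3415
G1 X212.85 Y142.11 F3415
M5
G00 X0.00 Y0.00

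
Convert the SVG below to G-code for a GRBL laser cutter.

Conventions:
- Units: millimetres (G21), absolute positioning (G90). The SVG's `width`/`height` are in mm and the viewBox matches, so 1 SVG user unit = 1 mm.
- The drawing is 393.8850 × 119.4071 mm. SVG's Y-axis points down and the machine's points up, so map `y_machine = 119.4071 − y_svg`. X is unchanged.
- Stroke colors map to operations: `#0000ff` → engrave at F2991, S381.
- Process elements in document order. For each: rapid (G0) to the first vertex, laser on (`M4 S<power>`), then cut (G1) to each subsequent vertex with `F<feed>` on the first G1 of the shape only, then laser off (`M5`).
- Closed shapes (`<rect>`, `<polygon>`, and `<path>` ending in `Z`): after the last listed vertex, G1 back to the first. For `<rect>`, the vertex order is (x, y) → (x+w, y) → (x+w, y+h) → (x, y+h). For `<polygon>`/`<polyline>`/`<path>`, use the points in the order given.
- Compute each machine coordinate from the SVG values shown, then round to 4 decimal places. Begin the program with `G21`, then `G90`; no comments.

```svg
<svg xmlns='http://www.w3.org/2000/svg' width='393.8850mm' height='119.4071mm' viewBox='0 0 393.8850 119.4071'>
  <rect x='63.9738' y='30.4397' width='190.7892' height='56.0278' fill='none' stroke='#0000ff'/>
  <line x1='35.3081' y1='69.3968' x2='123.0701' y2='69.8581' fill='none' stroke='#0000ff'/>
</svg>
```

Since the viewBox matches the mm dimensions, user units are millimetres directly. The only transform is the Y-flip y_m = 119.4071 − y_svg.

Shape 1 is a rectangle drawn with `<rect>`. Its stroke #0000ff means engrave at S381, F2991. After flipping Y the toolpath is (63.9738,88.9674) → (254.7630,88.9674) → (254.7630,32.9396) → (63.9738,32.9396) → (63.9738,88.9674), returning to the start.

Shape 2 is a line segment drawn with `<line>`. Its stroke #0000ff means engrave at S381, F2991. After flipping Y the toolpath is (35.3081,50.0103) → (123.0701,49.5490).

G21
G90
G0 X63.9738 Y88.9674
M4 S381
G1 X254.7630 Y88.9674 F2991
G1 X254.7630 Y32.9396
G1 X63.9738 Y32.9396
G1 X63.9738 Y88.9674
M5
G0 X35.3081 Y50.0103
M4 S381
G1 X123.0701 Y49.5490 F2991
M5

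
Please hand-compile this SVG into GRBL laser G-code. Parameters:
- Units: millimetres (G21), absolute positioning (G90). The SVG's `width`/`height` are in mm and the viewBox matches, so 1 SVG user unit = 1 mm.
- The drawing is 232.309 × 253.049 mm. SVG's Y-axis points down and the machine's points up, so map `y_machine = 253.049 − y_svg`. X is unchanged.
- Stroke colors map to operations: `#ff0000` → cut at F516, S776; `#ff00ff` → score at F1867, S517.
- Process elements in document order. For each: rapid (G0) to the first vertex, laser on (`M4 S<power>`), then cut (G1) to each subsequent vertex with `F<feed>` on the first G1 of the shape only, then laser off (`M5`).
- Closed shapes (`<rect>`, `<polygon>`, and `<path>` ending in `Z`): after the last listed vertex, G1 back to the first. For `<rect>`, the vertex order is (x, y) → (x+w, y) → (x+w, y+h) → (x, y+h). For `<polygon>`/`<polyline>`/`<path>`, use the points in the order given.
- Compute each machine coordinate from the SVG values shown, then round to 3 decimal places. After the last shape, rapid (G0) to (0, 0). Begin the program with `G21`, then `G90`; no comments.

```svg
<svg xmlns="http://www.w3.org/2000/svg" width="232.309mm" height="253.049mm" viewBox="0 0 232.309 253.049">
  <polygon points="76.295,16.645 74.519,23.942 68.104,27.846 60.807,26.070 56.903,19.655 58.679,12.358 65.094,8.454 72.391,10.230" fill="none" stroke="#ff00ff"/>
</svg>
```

viewBox `0 0 232.309 253.049` with mm width/height → 1 unit = 1 mm. Flip: y_m = 253.049 − y_svg.

**Shape 1** — `<polygon>` regular polygon, stroke `#ff00ff` → score (S517, F1867). Machine vertices: (76.295,236.404) → (74.519,229.107) → (68.104,225.203) → (60.807,226.979) → (56.903,233.394) → (58.679,240.691) → (65.094,244.595) → (72.391,242.819) → (76.295,236.404). Closed: final G1 returns to the first vertex.

G21
G90
G0 X76.295 Y236.404
M4 S517
G1 X74.519 Y229.107 F1867
G1 X68.104 Y225.203
G1 X60.807 Y226.979
G1 X56.903 Y233.394
G1 X58.679 Y240.691
G1 X65.094 Y244.595
G1 X72.391 Y242.819
G1 X76.295 Y236.404
M5
G0 X0.000 Y0.000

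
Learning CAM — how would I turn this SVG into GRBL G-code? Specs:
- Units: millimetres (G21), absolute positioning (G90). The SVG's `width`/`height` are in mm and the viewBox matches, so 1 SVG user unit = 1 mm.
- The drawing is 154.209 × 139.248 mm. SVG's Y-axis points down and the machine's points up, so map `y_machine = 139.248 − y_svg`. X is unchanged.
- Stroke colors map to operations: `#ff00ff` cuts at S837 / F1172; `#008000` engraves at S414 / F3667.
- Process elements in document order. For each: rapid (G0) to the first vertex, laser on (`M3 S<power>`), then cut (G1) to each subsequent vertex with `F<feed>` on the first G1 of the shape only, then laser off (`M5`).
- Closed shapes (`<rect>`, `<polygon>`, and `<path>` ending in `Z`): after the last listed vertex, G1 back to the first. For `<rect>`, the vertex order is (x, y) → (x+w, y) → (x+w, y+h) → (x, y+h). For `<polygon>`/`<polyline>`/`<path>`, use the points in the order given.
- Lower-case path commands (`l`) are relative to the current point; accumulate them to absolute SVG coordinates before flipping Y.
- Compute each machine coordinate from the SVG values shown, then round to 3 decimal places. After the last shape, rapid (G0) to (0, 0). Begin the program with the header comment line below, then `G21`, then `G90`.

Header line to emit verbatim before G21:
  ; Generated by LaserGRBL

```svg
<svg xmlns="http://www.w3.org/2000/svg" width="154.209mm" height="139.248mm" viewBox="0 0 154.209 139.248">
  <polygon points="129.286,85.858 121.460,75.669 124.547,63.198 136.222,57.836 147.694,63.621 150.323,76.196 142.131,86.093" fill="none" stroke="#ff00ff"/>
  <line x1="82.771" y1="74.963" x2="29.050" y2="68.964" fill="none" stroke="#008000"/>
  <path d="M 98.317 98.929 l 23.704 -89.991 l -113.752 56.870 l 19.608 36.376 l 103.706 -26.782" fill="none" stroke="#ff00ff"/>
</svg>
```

Since the viewBox matches the mm dimensions, user units are millimetres directly. The only transform is the Y-flip y_m = 139.248 − y_svg.

Shape 1 is a regular polygon drawn with `<polygon>`. Its stroke #ff00ff means cut at S837, F1172. After flipping Y the toolpath is (129.286,53.390) → (121.460,63.579) → (124.547,76.050) → (136.222,81.412) → (147.694,75.627) → (150.323,63.052) → (142.131,53.155) → (129.286,53.390), returning to the start.

Shape 2 is a line segment drawn with `<line>`. Its stroke #008000 means engrave at S414, F3667. After flipping Y the toolpath is (82.771,64.285) → (29.050,70.284).

Shape 3 is a open polyline drawn with `<path>`. Its stroke #ff00ff means cut at S837, F1172. After flipping Y the toolpath is (98.317,40.319) → (122.021,130.310) → (8.269,73.440) → (27.877,37.064) → (131.583,63.846).

; Generated by LaserGRBL
G21
G90
G0 X129.286 Y53.390
M3 S837
G1 X121.460 Y63.579 F1172
G1 X124.547 Y76.050
G1 X136.222 Y81.412
G1 X147.694 Y75.627
G1 X150.323 Y63.052
G1 X142.131 Y53.155
G1 X129.286 Y53.390
M5
G0 X82.771 Y64.285
M3 S414
G1 X29.050 Y70.284 F3667
M5
G0 X98.317 Y40.319
M3 S837
G1 X122.021 Y130.310 F1172
G1 X8.269 Y73.440
G1 X27.877 Y37.064
G1 X131.583 Y63.846
M5
G0 X0.000 Y0.000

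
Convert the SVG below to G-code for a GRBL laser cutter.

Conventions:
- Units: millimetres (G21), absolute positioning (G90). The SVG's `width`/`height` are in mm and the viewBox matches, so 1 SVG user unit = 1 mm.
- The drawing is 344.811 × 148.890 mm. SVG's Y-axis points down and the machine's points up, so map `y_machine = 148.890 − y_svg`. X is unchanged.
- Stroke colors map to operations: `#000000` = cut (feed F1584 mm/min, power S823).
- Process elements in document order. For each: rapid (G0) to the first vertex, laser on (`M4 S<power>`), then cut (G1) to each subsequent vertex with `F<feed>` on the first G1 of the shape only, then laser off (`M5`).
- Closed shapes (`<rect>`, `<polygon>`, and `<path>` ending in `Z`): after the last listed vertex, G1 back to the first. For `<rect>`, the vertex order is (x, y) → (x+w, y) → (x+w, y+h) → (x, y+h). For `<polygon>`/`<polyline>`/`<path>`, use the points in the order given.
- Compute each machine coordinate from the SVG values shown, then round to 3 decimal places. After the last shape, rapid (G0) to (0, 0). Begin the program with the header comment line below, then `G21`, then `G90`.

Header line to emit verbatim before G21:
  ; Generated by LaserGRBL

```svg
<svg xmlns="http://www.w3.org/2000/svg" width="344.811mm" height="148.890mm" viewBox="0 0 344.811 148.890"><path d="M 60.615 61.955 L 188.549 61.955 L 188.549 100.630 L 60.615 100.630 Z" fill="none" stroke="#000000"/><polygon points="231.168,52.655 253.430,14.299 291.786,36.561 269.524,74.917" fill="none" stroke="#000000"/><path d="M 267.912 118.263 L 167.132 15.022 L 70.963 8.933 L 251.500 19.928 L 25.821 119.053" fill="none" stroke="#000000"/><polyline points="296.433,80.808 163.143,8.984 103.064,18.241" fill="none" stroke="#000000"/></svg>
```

; Generated by LaserGRBL
G21
G90
G0 X60.615 Y86.935
M4 S823
G1 X188.549 Y86.935 F1584
G1 X188.549 Y48.260
G1 X60.615 Y48.260
G1 X60.615 Y86.935
M5
G0 X231.168 Y96.235
M4 S823
G1 X253.430 Y134.591 F1584
G1 X291.786 Y112.329
G1 X269.524 Y73.973
G1 X231.168 Y96.235
M5
G0 X267.912 Y30.627
M4 S823
G1 X167.132 Y133.868 F1584
G1 X70.963 Y139.957
G1 X251.500 Y128.962
G1 X25.821 Y29.837
M5
G0 X296.433 Y68.082
M4 S823
G1 X163.143 Y139.906 F1584
G1 X103.064 Y130.649
M5
G0 X0.000 Y0.000

viewBox `0 0 344.811 148.890` with mm width/height → 1 unit = 1 mm. Flip: y_m = 148.890 − y_svg.

**Shape 1** — `<path>` rectangle, stroke `#000000` → cut (S823, F1584). Machine vertices: (60.615,86.935) → (188.549,86.935) → (188.549,48.260) → (60.615,48.260) → (60.615,86.935). Closed: final G1 returns to the first vertex.

**Shape 2** — `<polygon>` regular polygon, stroke `#000000` → cut (S823, F1584). Machine vertices: (231.168,96.235) → (253.430,134.591) → (291.786,112.329) → (269.524,73.973) → (231.168,96.235). Closed: final G1 returns to the first vertex.

**Shape 3** — `<path>` open polyline, stroke `#000000` → cut (S823, F1584). Machine vertices: (267.912,30.627) → (167.132,133.868) → (70.963,139.957) → (251.500,128.962) → (25.821,29.837). Open path.

**Shape 4** — `<polyline>` open polyline, stroke `#000000` → cut (S823, F1584). Machine vertices: (296.433,68.082) → (163.143,139.906) → (103.064,130.649). Open path.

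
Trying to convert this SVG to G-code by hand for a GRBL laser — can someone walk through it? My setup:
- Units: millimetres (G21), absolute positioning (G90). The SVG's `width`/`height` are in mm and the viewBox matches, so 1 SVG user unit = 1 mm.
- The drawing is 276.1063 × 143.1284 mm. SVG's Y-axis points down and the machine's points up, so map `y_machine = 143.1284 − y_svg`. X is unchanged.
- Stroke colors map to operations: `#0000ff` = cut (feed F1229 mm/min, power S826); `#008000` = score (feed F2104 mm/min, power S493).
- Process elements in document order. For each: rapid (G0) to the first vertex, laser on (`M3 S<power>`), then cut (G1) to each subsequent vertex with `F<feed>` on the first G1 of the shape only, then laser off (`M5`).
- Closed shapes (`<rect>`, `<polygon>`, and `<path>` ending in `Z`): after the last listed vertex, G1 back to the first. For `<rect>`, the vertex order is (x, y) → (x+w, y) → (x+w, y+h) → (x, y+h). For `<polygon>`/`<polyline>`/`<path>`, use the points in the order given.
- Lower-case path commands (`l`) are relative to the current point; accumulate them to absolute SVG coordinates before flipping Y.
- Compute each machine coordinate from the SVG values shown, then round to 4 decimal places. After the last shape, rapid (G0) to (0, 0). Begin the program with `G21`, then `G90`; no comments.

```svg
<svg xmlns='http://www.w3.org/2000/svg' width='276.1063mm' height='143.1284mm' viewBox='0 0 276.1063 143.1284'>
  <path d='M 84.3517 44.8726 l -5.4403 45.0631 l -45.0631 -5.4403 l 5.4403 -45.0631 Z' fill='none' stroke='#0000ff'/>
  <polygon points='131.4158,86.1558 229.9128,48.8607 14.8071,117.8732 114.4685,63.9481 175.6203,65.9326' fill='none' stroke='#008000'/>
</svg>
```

1 u = 1 mm; y_m = 143.1284 − y.

[1] `<path>` regular polygon, #0000ff→cut S826 F1229: (84.3517,98.2558) → (78.9114,53.1927) → (33.8483,58.6330) → (39.2886,103.6961) → (84.3517,98.2558) (closed)

[2] `<polygon>` closed polygon, #008000→score S493 F2104: (131.4158,56.9726) → (229.9128,94.2677) → (14.8071,25.2552) → (114.4685,79.1803) → (175.6203,77.1958) → (131.4158,56.9726) (closed)

G21
G90
G0 X84.3517 Y98.2558
M3 S826
G1 X78.9114 Y53.1927 F1229
G1 X33.8483 Y58.6330
G1 X39.2886 Y103.6961
G1 X84.3517 Y98.2558
M5
G0 X131.4158 Y56.9726
M3 S493
G1 X229.9128 Y94.2677 F2104
G1 X14.8071 Y25.2552
G1 X114.4685 Y79.1803
G1 X175.6203 Y77.1958
G1 X131.4158 Y56.9726
M5
G0 X0.0000 Y0.0000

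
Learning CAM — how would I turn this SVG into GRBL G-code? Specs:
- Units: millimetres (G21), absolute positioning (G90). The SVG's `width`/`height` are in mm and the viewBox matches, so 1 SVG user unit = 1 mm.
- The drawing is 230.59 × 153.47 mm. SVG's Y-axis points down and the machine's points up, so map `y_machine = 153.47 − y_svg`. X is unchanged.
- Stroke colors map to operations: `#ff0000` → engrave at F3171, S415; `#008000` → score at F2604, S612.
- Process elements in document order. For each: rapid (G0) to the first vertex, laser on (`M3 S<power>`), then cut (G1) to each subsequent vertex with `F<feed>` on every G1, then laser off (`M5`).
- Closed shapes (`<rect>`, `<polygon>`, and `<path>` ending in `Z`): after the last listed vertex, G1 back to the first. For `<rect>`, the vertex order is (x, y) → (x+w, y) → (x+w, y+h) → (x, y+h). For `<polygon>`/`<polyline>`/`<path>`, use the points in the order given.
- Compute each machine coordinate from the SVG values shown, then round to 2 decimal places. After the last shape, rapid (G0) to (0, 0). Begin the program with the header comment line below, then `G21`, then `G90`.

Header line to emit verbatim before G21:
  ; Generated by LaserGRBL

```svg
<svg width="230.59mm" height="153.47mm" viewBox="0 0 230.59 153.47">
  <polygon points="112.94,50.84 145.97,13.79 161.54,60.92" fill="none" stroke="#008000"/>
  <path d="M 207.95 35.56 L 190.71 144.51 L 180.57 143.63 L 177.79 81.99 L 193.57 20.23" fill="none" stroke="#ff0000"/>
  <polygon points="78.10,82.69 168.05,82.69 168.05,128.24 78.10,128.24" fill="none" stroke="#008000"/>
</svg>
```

; Generated by LaserGRBL
G21
G90
G0 X112.94 Y102.63
M3 S612
G1 X145.97 Y139.68 F2604
G1 X161.54 Y92.55 F2604
G1 X112.94 Y102.63 F2604
M5
G0 X207.95 Y117.91
M3 S415
G1 X190.71 Y8.96 F3171
G1 X180.57 Y9.84 F3171
G1 X177.79 Y71.48 F3171
G1 X193.57 Y133.24 F3171
M5
G0 X78.10 Y70.78
M3 S612
G1 X168.05 Y70.78 F2604
G1 X168.05 Y25.23 F2604
G1 X78.10 Y25.23 F2604
G1 X78.10 Y70.78 F2604
M5
G0 X0.00 Y0.00

Since the viewBox matches the mm dimensions, user units are millimetres directly. The only transform is the Y-flip y_m = 153.47 − y_svg.

Shape 1 is a regular polygon drawn with `<polygon>`. Its stroke #008000 means score at S612, F2604. After flipping Y the toolpath is (112.94,102.63) → (145.97,139.68) → (161.54,92.55) → (112.94,102.63), returning to the start.

Shape 2 is a open polyline drawn with `<path>`. Its stroke #ff0000 means engrave at S415, F3171. After flipping Y the toolpath is (207.95,117.91) → (190.71,8.96) → (180.57,9.84) → (177.79,71.48) → (193.57,133.24).

Shape 3 is a rectangle drawn with `<polygon>`. Its stroke #008000 means score at S612, F2604. After flipping Y the toolpath is (78.10,70.78) → (168.05,70.78) → (168.05,25.23) → (78.10,25.23) → (78.10,70.78), returning to the start.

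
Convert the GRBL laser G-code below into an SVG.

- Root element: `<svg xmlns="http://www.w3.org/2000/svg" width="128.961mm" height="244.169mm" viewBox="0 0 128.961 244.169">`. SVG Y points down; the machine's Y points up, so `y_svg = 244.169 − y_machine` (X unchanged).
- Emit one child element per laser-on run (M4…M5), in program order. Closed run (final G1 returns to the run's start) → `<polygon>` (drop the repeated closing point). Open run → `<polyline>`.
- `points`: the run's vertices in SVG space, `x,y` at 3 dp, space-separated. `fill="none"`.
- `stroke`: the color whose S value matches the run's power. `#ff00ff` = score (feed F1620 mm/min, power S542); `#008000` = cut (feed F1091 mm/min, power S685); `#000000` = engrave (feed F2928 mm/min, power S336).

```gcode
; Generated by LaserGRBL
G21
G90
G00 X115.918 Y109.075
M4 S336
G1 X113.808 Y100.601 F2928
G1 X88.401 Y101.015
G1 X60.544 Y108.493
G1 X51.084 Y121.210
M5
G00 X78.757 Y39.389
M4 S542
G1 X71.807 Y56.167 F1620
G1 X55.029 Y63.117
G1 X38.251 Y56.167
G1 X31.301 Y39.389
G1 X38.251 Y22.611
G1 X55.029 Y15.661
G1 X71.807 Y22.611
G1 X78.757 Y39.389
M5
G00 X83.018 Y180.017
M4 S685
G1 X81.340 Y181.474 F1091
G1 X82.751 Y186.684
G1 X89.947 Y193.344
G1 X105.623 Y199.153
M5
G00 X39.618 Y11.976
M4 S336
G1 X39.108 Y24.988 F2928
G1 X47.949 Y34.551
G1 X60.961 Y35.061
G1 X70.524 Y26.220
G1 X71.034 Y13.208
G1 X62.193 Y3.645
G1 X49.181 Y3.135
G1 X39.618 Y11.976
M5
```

<svg xmlns="http://www.w3.org/2000/svg" width="128.961mm" height="244.169mm" viewBox="0 0 128.961 244.169">
  <polyline points="115.918,135.094 113.808,143.568 88.401,143.154 60.544,135.676 51.084,122.959" fill="none" stroke="#000000"/>
  <polygon points="78.757,204.780 71.807,188.002 55.029,181.052 38.251,188.002 31.301,204.780 38.251,221.558 55.029,228.508 71.807,221.558" fill="none" stroke="#ff00ff"/>
  <polyline points="83.018,64.152 81.340,62.695 82.751,57.485 89.947,50.825 105.623,45.016" fill="none" stroke="#008000"/>
  <polygon points="39.618,232.193 39.108,219.181 47.949,209.618 60.961,209.108 70.524,217.949 71.034,230.961 62.193,240.524 49.181,241.034" fill="none" stroke="#000000"/>
</svg>

Each laser-on run becomes one SVG element. Flip Y back into SVG space with y_svg = 244.169 − y_machine.

Run 1: S336 ⇒ engrave layer `#000000`. The run is open, so emit a `<polyline>` with points (Y-flipped): 115.918,135.094 113.808,143.568 88.401,143.154 60.544,135.676 51.084,122.959.

Run 2: S542 ⇒ score layer `#ff00ff`. The run returns to its start, so emit a `<polygon>` with points (Y-flipped): 78.757,204.780 71.807,188.002 55.029,181.052 38.251,188.002 31.301,204.780 38.251,221.558 55.029,228.508 71.807,221.558.

Run 3: power S685 maps to stroke `#008000` (cut). The run is open, so emit a `<polyline>` with points (Y-flipped): 83.018,64.152 81.340,62.695 82.751,57.485 89.947,50.825 105.623,45.016.

Run 4: the run's S336 means `#000000` (engrave). The run returns to its start, so emit a `<polygon>` with points (Y-flipped): 39.618,232.193 39.108,219.181 47.949,209.618 60.961,209.108 70.524,217.949 71.034,230.961 62.193,240.524 49.181,241.034.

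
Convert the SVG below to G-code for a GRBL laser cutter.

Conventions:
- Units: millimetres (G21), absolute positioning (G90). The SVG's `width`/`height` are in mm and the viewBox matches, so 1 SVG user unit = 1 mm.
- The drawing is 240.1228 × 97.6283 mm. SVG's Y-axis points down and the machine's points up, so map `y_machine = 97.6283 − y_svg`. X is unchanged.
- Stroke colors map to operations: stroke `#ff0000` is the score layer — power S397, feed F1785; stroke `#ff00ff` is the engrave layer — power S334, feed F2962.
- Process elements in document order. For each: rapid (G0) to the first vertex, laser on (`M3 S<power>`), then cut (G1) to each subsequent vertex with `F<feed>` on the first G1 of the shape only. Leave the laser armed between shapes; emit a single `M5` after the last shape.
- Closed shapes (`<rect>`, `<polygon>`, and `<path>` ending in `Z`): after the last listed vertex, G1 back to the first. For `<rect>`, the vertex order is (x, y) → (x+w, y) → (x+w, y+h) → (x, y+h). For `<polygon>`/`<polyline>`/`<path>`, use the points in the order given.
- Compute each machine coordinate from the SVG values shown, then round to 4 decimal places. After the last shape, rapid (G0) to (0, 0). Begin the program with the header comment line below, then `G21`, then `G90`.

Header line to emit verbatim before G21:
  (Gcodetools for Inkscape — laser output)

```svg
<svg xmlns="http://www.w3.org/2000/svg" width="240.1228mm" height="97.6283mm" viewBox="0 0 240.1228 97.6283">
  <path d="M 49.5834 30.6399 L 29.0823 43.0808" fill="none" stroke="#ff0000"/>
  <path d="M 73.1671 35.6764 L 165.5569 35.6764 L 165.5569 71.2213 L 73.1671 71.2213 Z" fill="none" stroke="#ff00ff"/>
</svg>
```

(Gcodetools for Inkscape — laser output)
G21
G90
G0 X49.5834 Y66.9884
M3 S397
G1 X29.0823 Y54.5475 F1785
G0 X73.1671 Y61.9519
M3 S334
G1 X165.5569 Y61.9519 F2962
G1 X165.5569 Y26.4070
G1 X73.1671 Y26.4070
G1 X73.1671 Y61.9519
M5
G0 X0.0000 Y0.0000

viewBox `0 0 240.1228 97.6283` with mm width/height → 1 unit = 1 mm. Flip: y_m = 97.6283 − y_svg.

**Shape 1** — `<path>` line segment, stroke `#ff0000` → score (S397, F1785). Machine vertices: (49.5834,66.9884) → (29.0823,54.5475). Open path.

**Shape 2** — `<path>` rectangle, stroke `#ff00ff` → engrave (S334, F2962). Machine vertices: (73.1671,61.9519) → (165.5569,61.9519) → (165.5569,26.4070) → (73.1671,26.4070) → (73.1671,61.9519). Closed: final G1 returns to the first vertex.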